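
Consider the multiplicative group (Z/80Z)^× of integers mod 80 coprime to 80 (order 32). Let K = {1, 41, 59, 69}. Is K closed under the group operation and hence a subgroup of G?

69 ∈ K but its inverse 29 ∉ K, so K is not a subgroup.

No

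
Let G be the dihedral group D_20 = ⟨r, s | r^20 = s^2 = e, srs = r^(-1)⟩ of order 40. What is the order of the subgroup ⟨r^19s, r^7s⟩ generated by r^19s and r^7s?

|⟨r^19s⟩| = 2 and |⟨r^7s⟩| = 2, so |H| is a multiple of lcm(2, 2) = 2 and divides |G| = 40.
Closing under the operation: H = {e, r^4, r^8, r^12, r^16, r^3s, r^7s, r^11s, r^15s, r^19s}, so |H| = 10.

10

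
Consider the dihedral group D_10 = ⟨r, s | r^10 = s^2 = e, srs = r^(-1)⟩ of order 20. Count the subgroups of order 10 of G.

|G| = 20 and 10 | 20, so subgroups of order 10 are possible by Lagrange.
The subgroups of order 10 are: {e, r, r^2, r^3, r^4, r^5, r^6, r^7, r^8, r^9}; {e, r^2, r^4, r^6, r^8, s, r^2s, r^4s, r^6s, r^8s}; {e, r^2, r^4, r^6, r^8, rs, r^3s, r^5s, r^7s, r^9s}.
So G has 3 subgroups of order 10.

3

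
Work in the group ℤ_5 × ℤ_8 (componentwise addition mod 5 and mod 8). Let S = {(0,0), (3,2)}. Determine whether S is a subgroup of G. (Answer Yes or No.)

(3,2) ∈ S but its inverse (2,6) ∉ S, so S is not a subgroup.

No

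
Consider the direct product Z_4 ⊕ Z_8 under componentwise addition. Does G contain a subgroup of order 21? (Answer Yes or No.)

21 does not divide |G| = 32, so by Lagrange no subgroup of order 21 exists.

No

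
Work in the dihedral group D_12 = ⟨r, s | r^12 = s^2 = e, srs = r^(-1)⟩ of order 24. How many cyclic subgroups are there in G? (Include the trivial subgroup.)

A cyclic subgroup of order d is generated by each of its φ(d) elements of order d, so the cyclic subgroups of order d number (#elements of order d)/φ(d).
Cyclic subgroups by order — order 1: 1; order 2: 13; order 3: 1; order 4: 1; order 6: 1; order 12: 1.
Total: 18.

18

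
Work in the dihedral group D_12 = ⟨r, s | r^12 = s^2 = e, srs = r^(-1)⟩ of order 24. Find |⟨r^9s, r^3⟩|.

8

|⟨r^9s⟩| = 2 and |⟨r^3⟩| = 4, so |H| is a multiple of lcm(2, 4) = 4 and divides |G| = 24.
Closing under the operation: H = {e, r^3, r^6, r^9, s, r^3s, r^6s, r^9s}, so |H| = 8.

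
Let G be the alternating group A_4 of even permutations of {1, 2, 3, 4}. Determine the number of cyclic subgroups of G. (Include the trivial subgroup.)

8

Each element a generates a cyclic subgroup ⟨a⟩; distinct elements may generate the same one (a cyclic group of order d has φ(d) generators).
Cyclic subgroups by order — order 1: 1; order 2: 3; order 3: 4.
Total: 8.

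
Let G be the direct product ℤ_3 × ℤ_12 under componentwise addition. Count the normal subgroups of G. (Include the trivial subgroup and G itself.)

G is abelian, so every subgroup is normal.
G has 18 subgroups in total, hence 18 normal subgroups.

18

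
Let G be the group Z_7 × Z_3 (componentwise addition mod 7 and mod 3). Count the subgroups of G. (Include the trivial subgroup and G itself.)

4

|G| = 21, so by Lagrange every subgroup order divides 21. Divisors: 1, 3, 7, 21.
Subgroups by order — order 1: 1; order 3: 1; order 7: 1; order 21: 1.
Total: 1 + 1 + 1 + 1 = 4.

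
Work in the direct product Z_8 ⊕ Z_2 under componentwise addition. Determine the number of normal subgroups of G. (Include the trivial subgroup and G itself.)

11

G is abelian, so every subgroup is normal.
G has 11 subgroups in total, hence 11 normal subgroups.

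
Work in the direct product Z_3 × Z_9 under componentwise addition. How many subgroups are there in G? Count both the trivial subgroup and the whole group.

|G| = 27, so by Lagrange every subgroup order divides 27. Divisors: 1, 3, 9, 27.
Subgroups by order — order 1: 1; order 3: 4; order 9: 4; order 27: 1.
Total: 1 + 4 + 4 + 1 = 10.

10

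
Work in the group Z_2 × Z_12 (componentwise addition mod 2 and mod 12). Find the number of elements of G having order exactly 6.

An element (a,b) has order lcm(ord(a), ord(b)); count pairs with lcm equal to 6.
Enumerating gives 6 such elements.

6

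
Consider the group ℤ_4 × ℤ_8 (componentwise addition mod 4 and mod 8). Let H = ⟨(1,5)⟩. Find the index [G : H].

|⟨(1,5)⟩| = 8 and |G| = 32.
By Lagrange, [G : H] = |G|/|H| = 32/8 = 4.

4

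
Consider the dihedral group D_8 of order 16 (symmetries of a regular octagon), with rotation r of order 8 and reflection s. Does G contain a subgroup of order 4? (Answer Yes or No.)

Yes

4 | 16. A subgroup of order 4 is {e, r^2, r^4, r^6}.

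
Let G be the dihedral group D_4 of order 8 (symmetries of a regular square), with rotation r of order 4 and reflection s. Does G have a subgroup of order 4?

Yes

4 | 8. A subgroup of order 4 is {e, r, r^2, r^3}.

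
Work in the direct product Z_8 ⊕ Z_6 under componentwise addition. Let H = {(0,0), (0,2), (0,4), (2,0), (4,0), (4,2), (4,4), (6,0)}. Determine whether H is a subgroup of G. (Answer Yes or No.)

No

Closure fails: (4,4) + (2,0) = (6,4) ∉ H. So H is not a subgroup.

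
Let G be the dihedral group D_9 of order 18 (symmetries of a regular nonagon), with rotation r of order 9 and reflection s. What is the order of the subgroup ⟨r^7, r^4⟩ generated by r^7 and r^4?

|⟨r^7⟩| = 9 and |⟨r^4⟩| = 9, so |H| is a multiple of lcm(9, 9) = 9 and divides |G| = 18.
Closing under the operation: H = {e, r, r^2, r^3, r^4, r^5, r^6, r^7, r^8}, so |H| = 9.

9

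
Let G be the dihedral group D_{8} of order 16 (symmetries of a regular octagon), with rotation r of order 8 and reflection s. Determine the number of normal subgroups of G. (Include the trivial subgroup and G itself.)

7

G has 19 subgroups. Checking conjugation-invariance by order — order 1: 1/1 normal; order 2: 1/9 normal; order 4: 1/5 normal; order 8: 3/3 normal; order 16: 1/1 normal.
Total normal subgroups: 7.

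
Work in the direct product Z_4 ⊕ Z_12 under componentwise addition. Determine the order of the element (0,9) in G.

The order of (0,9) in Z_4 × Z_12 is lcm(ord(0) in Z_4, ord(9) in Z_12).
ord(0) = 1 and ord(9) = 4, so |⟨(0,9)⟩| = lcm(1, 4) = 4.

4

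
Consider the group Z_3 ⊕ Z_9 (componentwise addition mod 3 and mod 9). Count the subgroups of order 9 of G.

4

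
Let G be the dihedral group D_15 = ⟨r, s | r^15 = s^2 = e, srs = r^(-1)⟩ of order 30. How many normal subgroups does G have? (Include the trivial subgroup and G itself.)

5

G has 28 subgroups. Checking conjugation-invariance by order — order 1: 1/1 normal; order 2: 0/15 normal; order 3: 1/1 normal; order 5: 1/1 normal; order 6: 0/5 normal; order 10: 0/3 normal; order 15: 1/1 normal; order 30: 1/1 normal.
Total normal subgroups: 5.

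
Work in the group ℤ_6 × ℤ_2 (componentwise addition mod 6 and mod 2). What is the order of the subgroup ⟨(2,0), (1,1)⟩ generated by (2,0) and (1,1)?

6

|⟨(2,0)⟩| = 3 and |⟨(1,1)⟩| = 6, so |H| is a multiple of lcm(3, 6) = 6 and divides |G| = 12.
Closing under the operation: H = {(0,0), (1,1), (2,0), (3,1), (4,0), (5,1)}, so |H| = 6.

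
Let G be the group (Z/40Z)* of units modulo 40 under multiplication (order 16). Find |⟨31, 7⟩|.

8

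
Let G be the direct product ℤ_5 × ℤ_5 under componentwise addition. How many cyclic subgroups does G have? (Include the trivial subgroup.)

7

Group the elements of G by the cyclic subgroup they generate; each cyclic subgroup of order d accounts for φ(d) elements.
Cyclic subgroups by order — order 1: 1; order 5: 6.
Total: 7.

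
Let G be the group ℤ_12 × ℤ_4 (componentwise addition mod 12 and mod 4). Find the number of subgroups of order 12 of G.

7

|G| = 48 and 12 | 48, so subgroups of order 12 are possible by Lagrange.
The subgroups of order 12 are: {(0,0), (0,1), (0,2), (0,3), (4,0), (4,1), (4,2), (4,3), (8,0), (8,1), (8,2), (8,3)}; {(0,0), (0,2), (2,0), (2,2), (4,0), (4,2), (6,0), (6,2), (8,0), (8,2), (10,0), (10,2)}; {(0,0), (0,2), (2,1), (2,3), (4,0), (4,2), (6,1), (6,3), (8,0), (8,2), (10,1), (10,3)}; {(0,0), (1,0), (2,0), (3,0), (4,0), (5,0), (6,0), (7,0), (8,0), (9,0), (10,0), (11,0)}; … (7 in all).
So G has 7 subgroups of order 12.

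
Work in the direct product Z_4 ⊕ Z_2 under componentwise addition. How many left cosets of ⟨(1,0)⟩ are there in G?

2

|⟨(1,0)⟩| = 4 and |G| = 8.
By Lagrange, [G : H] = |G|/|H| = 8/4 = 2.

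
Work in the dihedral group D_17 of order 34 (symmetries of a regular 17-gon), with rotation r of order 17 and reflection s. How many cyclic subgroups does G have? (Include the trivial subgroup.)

A cyclic subgroup of order d is generated by each of its φ(d) elements of order d, so the cyclic subgroups of order d number (#elements of order d)/φ(d).
Cyclic subgroups by order — order 1: 1; order 2: 17; order 17: 1.
Total: 19.

19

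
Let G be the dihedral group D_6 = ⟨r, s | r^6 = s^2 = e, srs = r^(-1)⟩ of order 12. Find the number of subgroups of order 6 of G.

3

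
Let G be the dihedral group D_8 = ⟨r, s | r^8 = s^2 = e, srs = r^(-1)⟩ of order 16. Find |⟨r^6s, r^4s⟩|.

|⟨r^6s⟩| = 2 and |⟨r^4s⟩| = 2, so |H| is a multiple of lcm(2, 2) = 2 and divides |G| = 16.
Closing under the operation: H = {e, r^2, r^4, r^6, s, r^2s, r^4s, r^6s}, so |H| = 8.

8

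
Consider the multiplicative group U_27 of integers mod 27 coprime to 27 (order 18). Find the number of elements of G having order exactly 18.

6

The elements of order 18 are: 2, 5, 11, 14, 20, 23.
That's 6.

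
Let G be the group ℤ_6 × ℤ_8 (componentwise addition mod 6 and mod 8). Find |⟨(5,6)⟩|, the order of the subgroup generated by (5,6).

The order of (5,6) in Z_6 × Z_8 is lcm(ord(5) in Z_6, ord(6) in Z_8).
ord(5) = 6 and ord(6) = 4, so |⟨(5,6)⟩| = lcm(6, 4) = 12.

12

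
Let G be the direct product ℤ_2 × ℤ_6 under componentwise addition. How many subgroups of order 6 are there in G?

|G| = 12 and 6 | 12, so subgroups of order 6 are possible by Lagrange.
The subgroups of order 6 are: {(0,0), (0,1), (0,2), (0,3), (0,4), (0,5)}; {(0,0), (0,2), (0,4), (1,0), (1,2), (1,4)}; {(0,0), (0,2), (0,4), (1,1), (1,3), (1,5)}.
So G has 3 subgroups of order 6.

3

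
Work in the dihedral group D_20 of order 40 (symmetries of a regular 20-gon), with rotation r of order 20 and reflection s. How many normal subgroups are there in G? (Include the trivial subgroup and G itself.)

G has 48 subgroups. Checking conjugation-invariance by order — order 1: 1/1 normal; order 2: 1/21 normal; order 4: 1/11 normal; order 5: 1/1 normal; order 8: 0/5 normal; order 10: 1/5 normal; order 20: 3/3 normal; order 40: 1/1 normal.
Total normal subgroups: 9.

9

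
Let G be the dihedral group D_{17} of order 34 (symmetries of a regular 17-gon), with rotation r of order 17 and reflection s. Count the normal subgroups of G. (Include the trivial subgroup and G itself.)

3

G has 20 subgroups. Checking conjugation-invariance by order — order 1: 1/1 normal; order 2: 0/17 normal; order 17: 1/1 normal; order 34: 1/1 normal.
Total normal subgroups: 3.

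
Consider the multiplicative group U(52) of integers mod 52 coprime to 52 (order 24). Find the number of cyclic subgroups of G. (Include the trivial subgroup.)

Group the elements of G by the cyclic subgroup they generate; each cyclic subgroup of order d accounts for φ(d) elements.
Cyclic subgroups by order — order 1: 1; order 2: 3; order 3: 1; order 4: 2; order 6: 3; order 12: 2.
Total: 12.

12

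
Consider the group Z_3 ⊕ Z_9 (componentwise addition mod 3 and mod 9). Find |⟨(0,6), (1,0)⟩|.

9

|⟨(0,6)⟩| = 3 and |⟨(1,0)⟩| = 3, so |H| is a multiple of lcm(3, 3) = 3 and divides |G| = 27.
Closing under the operation: H = {(0,0), (0,3), (0,6), (1,0), (1,3), (1,6), (2,0), (2,3), (2,6)}, so |H| = 9.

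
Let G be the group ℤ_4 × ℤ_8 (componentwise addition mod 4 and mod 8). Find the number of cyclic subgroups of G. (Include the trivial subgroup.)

14

Group the elements of G by the cyclic subgroup they generate; each cyclic subgroup of order d accounts for φ(d) elements.
Cyclic subgroups by order — order 1: 1; order 2: 3; order 4: 6; order 8: 4.
Total: 14.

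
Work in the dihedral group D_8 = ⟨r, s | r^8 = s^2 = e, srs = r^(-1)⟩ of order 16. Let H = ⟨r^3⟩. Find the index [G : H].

2

|⟨r^3⟩| = 8 and |G| = 16.
By Lagrange, [G : H] = |G|/|H| = 16/8 = 2.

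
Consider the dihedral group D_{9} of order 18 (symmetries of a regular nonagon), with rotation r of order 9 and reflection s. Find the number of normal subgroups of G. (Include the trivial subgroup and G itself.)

4

G has 16 subgroups. Checking conjugation-invariance by order — order 1: 1/1 normal; order 2: 0/9 normal; order 3: 1/1 normal; order 6: 0/3 normal; order 9: 1/1 normal; order 18: 1/1 normal.
Total normal subgroups: 4.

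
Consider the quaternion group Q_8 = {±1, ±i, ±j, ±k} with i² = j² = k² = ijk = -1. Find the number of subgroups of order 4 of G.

3

|G| = 8 and 4 | 8, so subgroups of order 4 are possible by Lagrange.
The subgroups of order 4 are: {1, -1, i, -i}; {1, -1, j, -j}; {1, -1, k, -k}.
So G has 3 subgroups of order 4.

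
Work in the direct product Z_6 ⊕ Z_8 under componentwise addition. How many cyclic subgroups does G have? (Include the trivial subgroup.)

16

Each element a generates a cyclic subgroup ⟨a⟩; distinct elements may generate the same one (a cyclic group of order d has φ(d) generators).
Cyclic subgroups by order — order 1: 1; order 2: 3; order 3: 1; order 4: 2; order 6: 3; order 8: 2; order 12: 2; order 24: 2.
Total: 16.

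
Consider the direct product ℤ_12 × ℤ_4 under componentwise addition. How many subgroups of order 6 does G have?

3

|G| = 48 and 6 | 48, so subgroups of order 6 are possible by Lagrange.
The subgroups of order 6 are: {(0,0), (0,2), (4,0), (4,2), (8,0), (8,2)}; {(0,0), (2,0), (4,0), (6,0), (8,0), (10,0)}; {(0,0), (2,2), (4,0), (6,2), (8,0), (10,2)}.
So G has 3 subgroups of order 6.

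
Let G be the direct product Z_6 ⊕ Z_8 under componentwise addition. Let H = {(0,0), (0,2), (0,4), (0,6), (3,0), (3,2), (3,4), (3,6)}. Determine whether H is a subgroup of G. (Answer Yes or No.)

Yes

|H| = 8 divides |G| = 48, consistent with Lagrange.
H contains the identity, every element's inverse is in H, and H is closed under +: it is a subgroup.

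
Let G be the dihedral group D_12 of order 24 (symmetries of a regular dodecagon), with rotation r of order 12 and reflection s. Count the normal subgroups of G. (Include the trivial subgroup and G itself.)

9

G has 34 subgroups. Checking conjugation-invariance by order — order 1: 1/1 normal; order 2: 1/13 normal; order 3: 1/1 normal; order 4: 1/7 normal; order 6: 1/5 normal; order 8: 0/3 normal; order 12: 3/3 normal; order 24: 1/1 normal.
Total normal subgroups: 9.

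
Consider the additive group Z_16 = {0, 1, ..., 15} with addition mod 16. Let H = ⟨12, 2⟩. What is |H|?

8

|⟨12⟩| = 4 and |⟨2⟩| = 8, so |H| is a multiple of lcm(4, 8) = 8 and divides |G| = 16.
Closing under the operation: H = {0, 2, 4, 6, 8, 10, 12, 14}, so |H| = 8.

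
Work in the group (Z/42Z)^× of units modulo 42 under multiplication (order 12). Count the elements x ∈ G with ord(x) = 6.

6

The elements of order 6 are: 5, 11, 17, 19, 23, 31.
That's 6.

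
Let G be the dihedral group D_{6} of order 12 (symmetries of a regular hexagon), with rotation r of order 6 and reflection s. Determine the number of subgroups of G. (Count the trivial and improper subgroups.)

16

|G| = 12, so by Lagrange every subgroup order divides 12. Divisors: 1, 2, 3, 4, 6, 12.
Subgroups by order — order 1: 1; order 2: 7; order 3: 1; order 4: 3; order 6: 3; order 12: 1.
Total: 1 + 7 + 1 + 3 + 3 + 1 = 16.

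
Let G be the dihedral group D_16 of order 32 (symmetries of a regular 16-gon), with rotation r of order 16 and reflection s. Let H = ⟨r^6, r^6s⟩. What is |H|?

16

|⟨r^6⟩| = 8 and |⟨r^6s⟩| = 2, so |H| is a multiple of lcm(8, 2) = 8 and divides |G| = 32.
Closing under the operation: H = {e, r^2, r^4, r^6, r^8, r^10, r^12, r^14, s, r^2s, r^4s, r^6s, r^8s, r^10s, r^12s, r^14s}, so |H| = 16.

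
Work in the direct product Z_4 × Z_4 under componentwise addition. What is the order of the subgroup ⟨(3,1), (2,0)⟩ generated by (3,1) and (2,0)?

|⟨(3,1)⟩| = 4 and |⟨(2,0)⟩| = 2, so |H| is a multiple of lcm(4, 2) = 4 and divides |G| = 16.
Closing under the operation: H = {(0,0), (0,2), (1,1), (1,3), (2,0), (2,2), (3,1), (3,3)}, so |H| = 8.

8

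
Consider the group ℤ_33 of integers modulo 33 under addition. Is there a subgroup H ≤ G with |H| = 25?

No

25 does not divide |G| = 33, so by Lagrange no subgroup of order 25 exists.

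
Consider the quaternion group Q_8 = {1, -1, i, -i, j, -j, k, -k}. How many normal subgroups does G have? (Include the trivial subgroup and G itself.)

G has 6 subgroups. Checking conjugation-invariance by order — order 1: 1/1 normal; order 2: 1/1 normal; order 4: 3/3 normal; order 8: 1/1 normal.
Total normal subgroups: 6.

6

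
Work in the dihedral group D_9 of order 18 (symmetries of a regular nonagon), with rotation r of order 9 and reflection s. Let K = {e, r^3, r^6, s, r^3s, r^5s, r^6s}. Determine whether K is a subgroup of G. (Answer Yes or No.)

|K| = 7 does not divide |G| = 18, so by Lagrange K is not a subgroup.

No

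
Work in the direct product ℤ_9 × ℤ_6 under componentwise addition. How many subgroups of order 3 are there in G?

4

|G| = 54 and 3 | 54, so subgroups of order 3 are possible by Lagrange.
The subgroups of order 3 are: {(0,0), (0,2), (0,4)}; {(0,0), (3,0), (6,0)}; {(0,0), (3,2), (6,4)}; {(0,0), (3,4), (6,2)}.
So G has 4 subgroups of order 3.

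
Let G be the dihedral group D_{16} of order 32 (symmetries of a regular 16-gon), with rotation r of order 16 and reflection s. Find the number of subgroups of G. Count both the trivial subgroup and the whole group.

|G| = 32, so by Lagrange every subgroup order divides 32. Divisors: 1, 2, 4, 8, 16, 32.
Subgroups by order — order 1: 1; order 2: 17; order 4: 9; order 8: 5; order 16: 3; order 32: 1.
Total: 1 + 17 + 9 + 5 + 3 + 1 = 36.

36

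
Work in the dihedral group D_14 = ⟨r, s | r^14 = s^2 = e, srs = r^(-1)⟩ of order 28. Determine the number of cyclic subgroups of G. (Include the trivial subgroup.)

18

Group the elements of G by the cyclic subgroup they generate; each cyclic subgroup of order d accounts for φ(d) elements.
Cyclic subgroups by order — order 1: 1; order 2: 15; order 7: 1; order 14: 1.
Total: 18.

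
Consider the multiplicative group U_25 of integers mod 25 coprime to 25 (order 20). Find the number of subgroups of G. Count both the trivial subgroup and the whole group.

|G| = 20, so by Lagrange every subgroup order divides 20. Divisors: 1, 2, 4, 5, 10, 20.
Subgroups by order — order 1: 1; order 2: 1; order 4: 1; order 5: 1; order 10: 1; order 20: 1.
Total: 1 + 1 + 1 + 1 + 1 + 1 = 6.

6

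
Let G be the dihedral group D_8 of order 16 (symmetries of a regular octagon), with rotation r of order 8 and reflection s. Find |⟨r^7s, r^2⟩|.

8

|⟨r^7s⟩| = 2 and |⟨r^2⟩| = 4, so |H| is a multiple of lcm(2, 4) = 4 and divides |G| = 16.
Closing under the operation: H = {e, r^2, r^4, r^6, rs, r^3s, r^5s, r^7s}, so |H| = 8.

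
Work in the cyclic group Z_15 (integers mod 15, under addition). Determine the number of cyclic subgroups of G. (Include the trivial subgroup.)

4

Group the elements of G by the cyclic subgroup they generate; each cyclic subgroup of order d accounts for φ(d) elements.
Cyclic subgroups by order — order 1: 1; order 3: 1; order 5: 1; order 15: 1.
Total: 4.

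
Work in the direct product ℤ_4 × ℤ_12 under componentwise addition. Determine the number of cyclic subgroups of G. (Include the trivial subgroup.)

20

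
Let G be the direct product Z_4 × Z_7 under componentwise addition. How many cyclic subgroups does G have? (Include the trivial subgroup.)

Group the elements of G by the cyclic subgroup they generate; each cyclic subgroup of order d accounts for φ(d) elements.
Cyclic subgroups by order — order 1: 1; order 2: 1; order 4: 1; order 7: 1; order 14: 1; order 28: 1.
Total: 6.

6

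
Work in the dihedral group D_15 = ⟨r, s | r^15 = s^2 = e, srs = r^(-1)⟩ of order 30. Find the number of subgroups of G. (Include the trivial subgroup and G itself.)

|G| = 30, so by Lagrange every subgroup order divides 30. Divisors: 1, 2, 3, 5, 6, 10, 15, 30.
Subgroups by order — order 1: 1; order 2: 15; order 3: 1; order 5: 1; order 6: 5; order 10: 3; order 15: 1; order 30: 1.
Total: 1 + 15 + 1 + 1 + 5 + 3 + 1 + 1 = 28.

28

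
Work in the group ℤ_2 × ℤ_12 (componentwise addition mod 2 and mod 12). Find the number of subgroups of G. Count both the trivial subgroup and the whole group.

|G| = 24, so by Lagrange every subgroup order divides 24. Divisors: 1, 2, 3, 4, 6, 8, 12, 24.
Subgroups by order — order 1: 1; order 2: 3; order 3: 1; order 4: 3; order 6: 3; order 8: 1; order 12: 3; order 24: 1.
Total: 1 + 3 + 1 + 3 + 3 + 1 + 3 + 1 = 16.

16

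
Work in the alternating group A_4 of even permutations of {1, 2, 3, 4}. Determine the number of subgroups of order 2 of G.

3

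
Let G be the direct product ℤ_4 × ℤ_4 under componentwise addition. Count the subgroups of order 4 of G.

7

|G| = 16 and 4 | 16, so subgroups of order 4 are possible by Lagrange.
The subgroups of order 4 are: {(0,0), (0,1), (0,2), (0,3)}; {(0,0), (0,2), (2,0), (2,2)}; {(0,0), (0,2), (2,1), (2,3)}; {(0,0), (1,0), (2,0), (3,0)}; … (7 in all).
So G has 7 subgroups of order 4.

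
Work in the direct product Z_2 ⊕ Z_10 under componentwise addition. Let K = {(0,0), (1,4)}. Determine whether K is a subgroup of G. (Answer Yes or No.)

No

(1,4) ∈ K but its inverse (1,6) ∉ K, so K is not a subgroup.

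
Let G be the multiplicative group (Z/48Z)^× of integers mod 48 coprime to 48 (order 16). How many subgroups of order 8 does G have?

|G| = 16 and 8 | 16, so subgroups of order 8 are possible by Lagrange.
The subgroups of order 8 are: {1, 11, 13, 23, 25, 35, 37, 47}; {1, 11, 17, 19, 25, 35, 41, 43}; {1, 5, 7, 11, 25, 29, 31, 35}; {1, 5, 13, 17, 25, 29, 37, 41}; … (7 in all).
So G has 7 subgroups of order 8.

7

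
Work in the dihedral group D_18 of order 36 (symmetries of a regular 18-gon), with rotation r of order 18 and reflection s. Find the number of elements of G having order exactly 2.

Enumerating element orders in G gives 19 elements of order 2.

19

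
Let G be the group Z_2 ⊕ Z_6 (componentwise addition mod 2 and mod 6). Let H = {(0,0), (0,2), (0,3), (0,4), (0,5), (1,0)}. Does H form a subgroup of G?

(0,5) ∈ H but its inverse (0,1) ∉ H, so H is not a subgroup.

No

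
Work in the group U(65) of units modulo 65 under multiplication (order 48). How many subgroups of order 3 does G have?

1

|G| = 48 and 3 | 48, so subgroups of order 3 are possible by Lagrange.
The subgroups of order 3 are: {1, 16, 61}.
So G has 1 subgroup of order 3.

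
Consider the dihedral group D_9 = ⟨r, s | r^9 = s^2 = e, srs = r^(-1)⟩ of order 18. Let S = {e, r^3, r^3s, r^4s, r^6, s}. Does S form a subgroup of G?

Closure fails: s · r^4s = r^5 ∉ S. So S is not a subgroup.

No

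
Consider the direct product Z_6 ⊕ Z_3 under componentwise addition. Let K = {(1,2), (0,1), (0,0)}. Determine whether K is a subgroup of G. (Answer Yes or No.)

No

(0,1) ∈ K but its inverse (0,2) ∉ K, so K is not a subgroup.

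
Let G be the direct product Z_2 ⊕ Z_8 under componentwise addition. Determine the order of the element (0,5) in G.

8

The order of (0,5) in Z_2 × Z_8 is lcm(ord(0) in Z_2, ord(5) in Z_8).
ord(0) = 1 and ord(5) = 8, so |⟨(0,5)⟩| = lcm(1, 8) = 8.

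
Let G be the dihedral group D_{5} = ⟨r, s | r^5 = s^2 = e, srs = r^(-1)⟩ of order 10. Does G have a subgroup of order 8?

No

8 does not divide |G| = 10, so by Lagrange no subgroup of order 8 exists.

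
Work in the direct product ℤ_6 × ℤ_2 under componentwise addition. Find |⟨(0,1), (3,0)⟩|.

|⟨(0,1)⟩| = 2 and |⟨(3,0)⟩| = 2, so |H| is a multiple of lcm(2, 2) = 2 and divides |G| = 12.
Closing under the operation: H = {(0,0), (0,1), (3,0), (3,1)}, so |H| = 4.

4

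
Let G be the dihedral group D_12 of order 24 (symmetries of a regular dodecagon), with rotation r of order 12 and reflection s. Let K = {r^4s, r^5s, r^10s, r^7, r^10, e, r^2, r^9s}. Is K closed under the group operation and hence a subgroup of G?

No

r^7 ∈ K but its inverse r^5 ∉ K, so K is not a subgroup.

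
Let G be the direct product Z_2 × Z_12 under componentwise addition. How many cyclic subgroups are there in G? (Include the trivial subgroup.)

12

Each element a generates a cyclic subgroup ⟨a⟩; distinct elements may generate the same one (a cyclic group of order d has φ(d) generators).
Cyclic subgroups by order — order 1: 1; order 2: 3; order 3: 1; order 4: 2; order 6: 3; order 12: 2.
Total: 12.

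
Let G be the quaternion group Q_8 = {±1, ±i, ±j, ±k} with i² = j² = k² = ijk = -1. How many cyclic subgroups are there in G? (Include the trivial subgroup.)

Group the elements of G by the cyclic subgroup they generate; each cyclic subgroup of order d accounts for φ(d) elements.
Cyclic subgroups by order — order 1: 1; order 2: 1; order 4: 3.
Total: 5.

5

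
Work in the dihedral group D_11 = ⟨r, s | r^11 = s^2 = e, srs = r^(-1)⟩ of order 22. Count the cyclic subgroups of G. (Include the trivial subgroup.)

13

Each element a generates a cyclic subgroup ⟨a⟩; distinct elements may generate the same one (a cyclic group of order d has φ(d) generators).
Cyclic subgroups by order — order 1: 1; order 2: 11; order 11: 1.
Total: 13.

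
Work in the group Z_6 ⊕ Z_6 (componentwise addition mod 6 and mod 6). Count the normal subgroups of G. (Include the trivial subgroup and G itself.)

G is abelian, so every subgroup is normal.
G has 30 subgroups in total, hence 30 normal subgroups.

30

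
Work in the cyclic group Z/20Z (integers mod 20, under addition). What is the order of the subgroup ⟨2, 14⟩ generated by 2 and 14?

10

|⟨2⟩| = 10 and |⟨14⟩| = 10, so |H| is a multiple of lcm(10, 10) = 10 and divides |G| = 20.
Closing under the operation: H = {0, 2, 4, 6, 8, 10, 12, 14, 16, 18}, so |H| = 10.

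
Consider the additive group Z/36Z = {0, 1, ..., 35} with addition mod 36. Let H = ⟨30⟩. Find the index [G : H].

|⟨30⟩| = 6 and |G| = 36.
By Lagrange, [G : H] = |G|/|H| = 36/6 = 6.

6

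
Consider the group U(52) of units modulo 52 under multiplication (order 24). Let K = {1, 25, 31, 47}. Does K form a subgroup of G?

|K| = 4 divides |G| = 24, consistent with Lagrange.
K contains the identity, every element's inverse is in K, and K is closed under ·: it is a subgroup.
In fact K = ⟨47⟩.

Yes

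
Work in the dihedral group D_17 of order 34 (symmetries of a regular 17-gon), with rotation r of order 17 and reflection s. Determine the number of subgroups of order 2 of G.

17

|G| = 34 and 2 | 34, so subgroups of order 2 are possible by Lagrange.
The subgroups of order 2 are: {e, r^10s}; {e, r^11s}; {e, r^12s}; {e, r^13s}; … (17 in all).
So G has 17 subgroups of order 2.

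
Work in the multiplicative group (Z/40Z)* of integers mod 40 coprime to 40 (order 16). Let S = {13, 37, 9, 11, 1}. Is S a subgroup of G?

No

|S| = 5 does not divide |G| = 16, so by Lagrange S is not a subgroup.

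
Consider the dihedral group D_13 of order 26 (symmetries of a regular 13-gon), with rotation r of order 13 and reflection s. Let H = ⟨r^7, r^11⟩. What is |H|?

|⟨r^7⟩| = 13 and |⟨r^11⟩| = 13, so |H| is a multiple of lcm(13, 13) = 13 and divides |G| = 26.
Closing under the operation: H = {e, r, r^2, r^3, r^4, r^5, r^6, r^7, r^8, r^9, r^10, r^11, r^12}, so |H| = 13.

13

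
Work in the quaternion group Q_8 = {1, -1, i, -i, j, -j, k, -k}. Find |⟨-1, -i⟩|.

|⟨-1⟩| = 2 and |⟨-i⟩| = 4, so |H| is a multiple of lcm(2, 4) = 4 and divides |G| = 8.
Closing under the operation: H = {1, -1, i, -i}, so |H| = 4.

4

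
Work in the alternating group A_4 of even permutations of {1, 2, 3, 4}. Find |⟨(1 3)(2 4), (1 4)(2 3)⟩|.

4

|⟨(1 3)(2 4)⟩| = 2 and |⟨(1 4)(2 3)⟩| = 2, so |H| is a multiple of lcm(2, 2) = 2 and divides |G| = 12.
Closing under the operation: H = {e, (1 2)(3 4), (1 3)(2 4), (1 4)(2 3)}, so |H| = 4.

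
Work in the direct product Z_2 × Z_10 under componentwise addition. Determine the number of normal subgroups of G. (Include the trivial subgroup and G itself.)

G is abelian, so every subgroup is normal.
G has 10 subgroups in total, hence 10 normal subgroups.

10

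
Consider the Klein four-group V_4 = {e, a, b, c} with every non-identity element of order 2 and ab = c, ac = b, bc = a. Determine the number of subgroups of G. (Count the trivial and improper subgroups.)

5

|G| = 4, so by Lagrange every subgroup order divides 4. Divisors: 1, 2, 4.
Subgroups by order — order 1: 1; order 2: 3; order 4: 1.
Total: 1 + 3 + 1 = 5.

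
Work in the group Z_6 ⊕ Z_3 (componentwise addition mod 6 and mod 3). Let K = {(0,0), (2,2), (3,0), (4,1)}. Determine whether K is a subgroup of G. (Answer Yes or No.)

|K| = 4 does not divide |G| = 18, so by Lagrange K is not a subgroup.

No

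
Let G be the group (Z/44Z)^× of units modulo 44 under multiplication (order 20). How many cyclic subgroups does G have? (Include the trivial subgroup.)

8

Group the elements of G by the cyclic subgroup they generate; each cyclic subgroup of order d accounts for φ(d) elements.
Cyclic subgroups by order — order 1: 1; order 2: 3; order 5: 1; order 10: 3.
Total: 8.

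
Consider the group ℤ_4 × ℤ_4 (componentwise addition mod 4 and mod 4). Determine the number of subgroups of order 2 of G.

|G| = 16 and 2 | 16, so subgroups of order 2 are possible by Lagrange.
The subgroups of order 2 are: {(0,0), (0,2)}; {(0,0), (2,0)}; {(0,0), (2,2)}.
So G has 3 subgroups of order 2.

3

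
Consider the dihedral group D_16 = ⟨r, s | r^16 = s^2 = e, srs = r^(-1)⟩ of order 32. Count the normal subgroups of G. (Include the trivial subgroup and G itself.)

G has 36 subgroups. Checking conjugation-invariance by order — order 1: 1/1 normal; order 2: 1/17 normal; order 4: 1/9 normal; order 8: 1/5 normal; order 16: 3/3 normal; order 32: 1/1 normal.
Total normal subgroups: 8.

8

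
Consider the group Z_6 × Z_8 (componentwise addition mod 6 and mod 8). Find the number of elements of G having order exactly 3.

An element (a,b) has order lcm(ord(a), ord(b)); count pairs with lcm equal to 3.
Enumerating gives 2 such elements.

2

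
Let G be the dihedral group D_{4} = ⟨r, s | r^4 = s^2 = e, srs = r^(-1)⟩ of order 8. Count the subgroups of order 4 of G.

3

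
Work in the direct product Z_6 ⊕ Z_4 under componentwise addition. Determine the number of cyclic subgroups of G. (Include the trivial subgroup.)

Each element a generates a cyclic subgroup ⟨a⟩; distinct elements may generate the same one (a cyclic group of order d has φ(d) generators).
Cyclic subgroups by order — order 1: 1; order 2: 3; order 3: 1; order 4: 2; order 6: 3; order 12: 2.
Total: 12.

12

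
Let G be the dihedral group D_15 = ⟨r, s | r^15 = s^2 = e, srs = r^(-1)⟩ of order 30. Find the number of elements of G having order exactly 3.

The elements of order 3 are: r^5, r^10.
That's 2.

2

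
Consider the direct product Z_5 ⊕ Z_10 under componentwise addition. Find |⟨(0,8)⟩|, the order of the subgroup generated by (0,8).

5

The order of (0,8) in Z_5 × Z_10 is lcm(ord(0) in Z_5, ord(8) in Z_10).
ord(0) = 1 and ord(8) = 5, so |⟨(0,8)⟩| = lcm(1, 5) = 5.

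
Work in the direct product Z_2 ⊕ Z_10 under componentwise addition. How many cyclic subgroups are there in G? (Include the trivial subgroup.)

8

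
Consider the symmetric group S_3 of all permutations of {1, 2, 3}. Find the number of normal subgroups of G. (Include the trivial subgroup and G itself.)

G has 6 subgroups. Checking conjugation-invariance by order — order 1: 1/1 normal; order 2: 0/3 normal; order 3: 1/1 normal; order 6: 1/1 normal.
Total normal subgroups: 3.

3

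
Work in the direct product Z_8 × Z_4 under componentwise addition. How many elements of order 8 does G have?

16

An element (a,b) has order lcm(ord(a), ord(b)); count pairs with lcm equal to 8.
Enumerating gives 16 such elements.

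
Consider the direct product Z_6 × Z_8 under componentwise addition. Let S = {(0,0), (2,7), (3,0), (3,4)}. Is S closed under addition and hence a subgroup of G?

No

(2,7) ∈ S but its inverse (4,1) ∉ S, so S is not a subgroup.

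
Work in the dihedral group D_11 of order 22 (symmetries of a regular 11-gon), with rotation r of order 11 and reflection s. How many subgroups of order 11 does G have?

1

|G| = 22 and 11 | 22, so subgroups of order 11 are possible by Lagrange.
The subgroups of order 11 are: {e, r, r^2, r^3, r^4, r^5, r^6, r^7, r^8, r^9, r^10}.
So G has 1 subgroup of order 11.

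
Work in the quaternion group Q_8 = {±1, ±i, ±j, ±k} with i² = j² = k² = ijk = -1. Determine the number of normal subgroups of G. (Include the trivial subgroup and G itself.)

G has 6 subgroups. Checking conjugation-invariance by order — order 1: 1/1 normal; order 2: 1/1 normal; order 4: 3/3 normal; order 8: 1/1 normal.
Total normal subgroups: 6.

6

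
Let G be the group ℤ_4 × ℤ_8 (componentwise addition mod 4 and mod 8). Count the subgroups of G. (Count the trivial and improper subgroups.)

22

|G| = 32, so by Lagrange every subgroup order divides 32. Divisors: 1, 2, 4, 8, 16, 32.
Subgroups by order — order 1: 1; order 2: 3; order 4: 7; order 8: 7; order 16: 3; order 32: 1.
Total: 1 + 3 + 7 + 7 + 3 + 1 = 22.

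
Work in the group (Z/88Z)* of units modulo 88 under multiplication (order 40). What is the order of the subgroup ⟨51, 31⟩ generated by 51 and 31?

20

|⟨51⟩| = 10 and |⟨31⟩| = 10, so |H| is a multiple of lcm(10, 10) = 10 and divides |G| = 40.
Closing under the operation: H = {1, 9, 13, 15, 19, 21, 23, 25, 29, 31, 35, 43, 47, 49, 51, 61, 71, 81, 83, 85}, so |H| = 20.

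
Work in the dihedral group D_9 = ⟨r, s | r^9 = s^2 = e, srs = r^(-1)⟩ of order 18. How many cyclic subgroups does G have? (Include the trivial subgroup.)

12

A cyclic subgroup of order d is generated by each of its φ(d) elements of order d, so the cyclic subgroups of order d number (#elements of order d)/φ(d).
Cyclic subgroups by order — order 1: 1; order 2: 9; order 3: 1; order 9: 1.
Total: 12.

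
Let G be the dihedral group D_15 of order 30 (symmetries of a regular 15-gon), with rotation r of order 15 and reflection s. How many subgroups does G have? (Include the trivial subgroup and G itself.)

|G| = 30, so by Lagrange every subgroup order divides 30. Divisors: 1, 2, 3, 5, 6, 10, 15, 30.
Subgroups by order — order 1: 1; order 2: 15; order 3: 1; order 5: 1; order 6: 5; order 10: 3; order 15: 1; order 30: 1.
Total: 1 + 15 + 1 + 1 + 5 + 3 + 1 + 1 = 28.

28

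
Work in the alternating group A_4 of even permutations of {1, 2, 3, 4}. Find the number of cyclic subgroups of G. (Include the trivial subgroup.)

Each element a generates a cyclic subgroup ⟨a⟩; distinct elements may generate the same one (a cyclic group of order d has φ(d) generators).
Cyclic subgroups by order — order 1: 1; order 2: 3; order 3: 4.
Total: 8.

8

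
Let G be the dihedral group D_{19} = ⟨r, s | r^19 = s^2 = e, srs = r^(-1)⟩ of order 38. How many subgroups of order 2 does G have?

19

|G| = 38 and 2 | 38, so subgroups of order 2 are possible by Lagrange.
The subgroups of order 2 are: {e, r^10s}; {e, r^11s}; {e, r^12s}; {e, r^13s}; … (19 in all).
So G has 19 subgroups of order 2.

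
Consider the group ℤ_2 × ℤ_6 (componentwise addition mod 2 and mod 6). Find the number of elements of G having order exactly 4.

An element (a,b) has order lcm(ord(a), ord(b)); count pairs with lcm equal to 4.
Enumerating gives 0 such elements.

0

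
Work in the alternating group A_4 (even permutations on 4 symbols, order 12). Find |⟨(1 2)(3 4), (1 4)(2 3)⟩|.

4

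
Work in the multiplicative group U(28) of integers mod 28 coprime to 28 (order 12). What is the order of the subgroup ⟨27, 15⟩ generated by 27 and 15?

|⟨27⟩| = 2 and |⟨15⟩| = 2, so |H| is a multiple of lcm(2, 2) = 2 and divides |G| = 12.
Closing under the operation: H = {1, 13, 15, 27}, so |H| = 4.

4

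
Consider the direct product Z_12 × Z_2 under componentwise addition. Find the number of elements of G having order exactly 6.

6

An element (a,b) has order lcm(ord(a), ord(b)); count pairs with lcm equal to 6.
Enumerating gives 6 such elements.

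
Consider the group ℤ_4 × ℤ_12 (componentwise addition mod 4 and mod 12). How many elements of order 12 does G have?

An element (a,b) has order lcm(ord(a), ord(b)); count pairs with lcm equal to 12.
Enumerating gives 24 such elements.

24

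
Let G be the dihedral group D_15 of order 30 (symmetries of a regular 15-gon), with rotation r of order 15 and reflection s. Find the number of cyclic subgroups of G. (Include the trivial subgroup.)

Each element a generates a cyclic subgroup ⟨a⟩; distinct elements may generate the same one (a cyclic group of order d has φ(d) generators).
Cyclic subgroups by order — order 1: 1; order 2: 15; order 3: 1; order 5: 1; order 15: 1.
Total: 19.

19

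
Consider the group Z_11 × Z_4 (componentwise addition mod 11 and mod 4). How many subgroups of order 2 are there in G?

1

|G| = 44 and 2 | 44, so subgroups of order 2 are possible by Lagrange.
The subgroups of order 2 are: {(0,0), (0,2)}.
So G has 1 subgroup of order 2.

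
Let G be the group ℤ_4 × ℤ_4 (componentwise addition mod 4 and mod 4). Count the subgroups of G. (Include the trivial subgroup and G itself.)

|G| = 16, so by Lagrange every subgroup order divides 16. Divisors: 1, 2, 4, 8, 16.
Subgroups by order — order 1: 1; order 2: 3; order 4: 7; order 8: 3; order 16: 1.
Total: 1 + 3 + 7 + 3 + 1 = 15.

15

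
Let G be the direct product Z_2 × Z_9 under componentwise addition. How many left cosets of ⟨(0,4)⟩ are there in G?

2

|⟨(0,4)⟩| = 9 and |G| = 18.
By Lagrange, [G : H] = |G|/|H| = 18/9 = 2.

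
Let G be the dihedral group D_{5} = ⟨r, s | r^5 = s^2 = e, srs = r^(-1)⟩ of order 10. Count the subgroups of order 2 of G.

5

|G| = 10 and 2 | 10, so subgroups of order 2 are possible by Lagrange.
The subgroups of order 2 are: {e, r^2s}; {e, r^3s}; {e, r^4s}; {e, rs}; … (5 in all).
So G has 5 subgroups of order 2.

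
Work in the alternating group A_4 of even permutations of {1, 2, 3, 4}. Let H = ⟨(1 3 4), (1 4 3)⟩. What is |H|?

|⟨(1 3 4)⟩| = 3 and |⟨(1 4 3)⟩| = 3, so |H| is a multiple of lcm(3, 3) = 3 and divides |G| = 12.
Closing under the operation: H = {e, (1 3 4), (1 4 3)}, so |H| = 3.

3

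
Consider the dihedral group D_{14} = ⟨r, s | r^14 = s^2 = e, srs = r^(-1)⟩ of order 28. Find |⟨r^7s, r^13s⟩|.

|⟨r^7s⟩| = 2 and |⟨r^13s⟩| = 2, so |H| is a multiple of lcm(2, 2) = 2 and divides |G| = 28.
Closing under the operation: H = {e, r^2, r^4, r^6, r^8, r^10, r^12, rs, r^3s, r^5s, r^7s, r^9s, r^11s, r^13s}, so |H| = 14.

14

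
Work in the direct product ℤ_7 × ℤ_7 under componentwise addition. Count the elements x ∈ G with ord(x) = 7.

48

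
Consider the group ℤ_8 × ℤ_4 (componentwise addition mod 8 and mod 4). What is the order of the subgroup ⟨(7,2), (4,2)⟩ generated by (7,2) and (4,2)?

16

|⟨(7,2)⟩| = 8 and |⟨(4,2)⟩| = 2, so |H| is a multiple of lcm(8, 2) = 8 and divides |G| = 32.
Closing under the operation: H = {(0,0), (0,2), (1,0), (1,2), (2,0), (2,2), (3,0), (3,2), (4,0), (4,2), (5,0), (5,2), (6,0), (6,2), (7,0), (7,2)}, so |H| = 16.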